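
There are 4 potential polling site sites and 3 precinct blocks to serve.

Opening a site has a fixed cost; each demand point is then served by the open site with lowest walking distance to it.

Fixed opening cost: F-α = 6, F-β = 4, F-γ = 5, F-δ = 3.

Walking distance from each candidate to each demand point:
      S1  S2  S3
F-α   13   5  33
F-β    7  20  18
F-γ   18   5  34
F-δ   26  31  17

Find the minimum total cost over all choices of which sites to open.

Open {F-β, F-γ}: assign each demand point to its cheapest open site.
  S1→F-β 7, S2→F-γ 5, S3→F-β 18
  walking distance 30, fixed 9 → total 39.
Compare {F-α, F-β}: walking distance 30 + fixed 10 = 40.
Compare {F-β, F-γ, F-δ}: walking distance 29 + fixed 12 = 41.
Compare {F-α, F-β, F-δ}: walking distance 29 + fixed 13 = 42.
All other subsets cost ≥ 40. Minimum total cost: 39.

39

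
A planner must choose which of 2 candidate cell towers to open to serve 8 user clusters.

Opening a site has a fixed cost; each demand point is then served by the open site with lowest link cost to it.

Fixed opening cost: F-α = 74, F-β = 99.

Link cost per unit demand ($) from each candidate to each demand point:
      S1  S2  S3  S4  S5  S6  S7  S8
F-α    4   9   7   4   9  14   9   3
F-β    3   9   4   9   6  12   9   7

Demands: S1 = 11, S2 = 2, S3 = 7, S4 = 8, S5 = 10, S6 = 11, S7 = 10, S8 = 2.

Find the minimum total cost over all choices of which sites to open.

Open {F-β}: assign each demand point to its cheapest open site.
  S1→F-β 11×3=33, S2→F-β 2×9=18, S3→F-β 7×4=28, S4→F-β 8×9=72, S5→F-β 10×6=60, S6→F-β 11×12=132, S7→F-β 10×9=90, S8→F-β 2×7=14
  link cost 447, fixed 99 → total 546.
Compare {F-α}: link cost 483 + fixed 74 = 557.
Compare {F-α, F-β}: link cost 399 + fixed 173 = 572.

546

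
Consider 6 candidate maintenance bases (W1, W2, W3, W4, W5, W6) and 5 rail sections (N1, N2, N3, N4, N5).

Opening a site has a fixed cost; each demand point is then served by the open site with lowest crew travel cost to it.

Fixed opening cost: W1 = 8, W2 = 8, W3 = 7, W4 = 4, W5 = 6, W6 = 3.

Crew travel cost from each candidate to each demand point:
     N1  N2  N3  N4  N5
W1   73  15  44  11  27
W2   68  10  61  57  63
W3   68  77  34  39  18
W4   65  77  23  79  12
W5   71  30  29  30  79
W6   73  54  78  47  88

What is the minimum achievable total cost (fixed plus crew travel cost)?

138

Open {W1, W4}: assign each demand point to its cheapest open site.
  N1→W4 65, N2→W1 15, N3→W4 23, N4→W1 11, N5→W4 12
  crew travel cost 126, fixed 12 → total 138.
Compare {W1, W2, W4}: crew travel cost 121 + fixed 20 = 141.
Compare {W1, W4, W6}: crew travel cost 126 + fixed 15 = 141.
Compare {W1, W4, W5}: crew travel cost 126 + fixed 18 = 144.
All other subsets cost ≥ 141. Minimum total cost: 138.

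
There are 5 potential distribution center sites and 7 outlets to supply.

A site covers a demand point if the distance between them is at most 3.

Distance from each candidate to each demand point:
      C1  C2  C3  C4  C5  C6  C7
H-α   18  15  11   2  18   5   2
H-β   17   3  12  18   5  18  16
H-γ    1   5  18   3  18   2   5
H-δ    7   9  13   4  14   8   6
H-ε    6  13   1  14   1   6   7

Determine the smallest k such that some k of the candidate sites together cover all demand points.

Coverage sets (demand points within 3 of each site):
  H-α: {C4, C7}
  H-β: {C2}
  H-γ: {C1, C4, C6}
  H-δ: {}
  H-ε: {C3, C5}
No 3 sites suffice: every size-3 union leaves at least one demand point uncovered.
But {H-α, H-β, H-γ, H-ε} covers everything, so the minimum is 4.

4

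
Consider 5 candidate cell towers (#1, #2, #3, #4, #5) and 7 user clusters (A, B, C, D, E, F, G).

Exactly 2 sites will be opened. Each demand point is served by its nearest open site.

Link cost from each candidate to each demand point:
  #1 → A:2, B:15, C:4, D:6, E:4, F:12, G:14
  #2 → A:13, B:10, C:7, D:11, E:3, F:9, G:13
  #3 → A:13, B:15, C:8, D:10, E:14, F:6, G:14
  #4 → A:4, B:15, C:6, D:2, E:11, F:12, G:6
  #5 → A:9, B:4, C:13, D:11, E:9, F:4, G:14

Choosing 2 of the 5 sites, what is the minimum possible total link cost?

Open {#4, #5}.
  A→#4 4, B→#5 4, C→#4 6, D→#4 2, E→#5 9, F→#5 4, G→#4 6  ⇒ total 35.
Compare {#1, #5}: total 38.
Compare {#2, #4}: total 40.
No size-2 selection does better; minimum is 35.

35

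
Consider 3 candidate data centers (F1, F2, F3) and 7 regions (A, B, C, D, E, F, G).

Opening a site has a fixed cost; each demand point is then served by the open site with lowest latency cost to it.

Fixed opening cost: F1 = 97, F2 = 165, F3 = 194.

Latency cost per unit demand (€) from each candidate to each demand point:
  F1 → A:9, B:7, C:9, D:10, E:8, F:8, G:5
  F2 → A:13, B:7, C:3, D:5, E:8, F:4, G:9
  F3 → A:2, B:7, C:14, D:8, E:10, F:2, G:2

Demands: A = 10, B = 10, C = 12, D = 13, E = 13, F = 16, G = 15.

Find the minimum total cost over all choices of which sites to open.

Open {F2, F3}: assign each demand point to its cheapest open site.
  A→F3 10×2=20, B→F2 10×7=70, C→F2 12×3=36, D→F2 13×5=65, E→F2 13×8=104, F→F3 16×2=32, G→F3 15×2=30
  latency cost 357, fixed 359 → total 716.
Compare {F3}: latency cost 554 + fixed 194 = 748.
Compare {F1, F3}: latency cost 468 + fixed 291 = 759.
Compare {F1, F2}: latency cost 504 + fixed 262 = 766.
All other subsets cost ≥ 748. Minimum total cost: 716.

716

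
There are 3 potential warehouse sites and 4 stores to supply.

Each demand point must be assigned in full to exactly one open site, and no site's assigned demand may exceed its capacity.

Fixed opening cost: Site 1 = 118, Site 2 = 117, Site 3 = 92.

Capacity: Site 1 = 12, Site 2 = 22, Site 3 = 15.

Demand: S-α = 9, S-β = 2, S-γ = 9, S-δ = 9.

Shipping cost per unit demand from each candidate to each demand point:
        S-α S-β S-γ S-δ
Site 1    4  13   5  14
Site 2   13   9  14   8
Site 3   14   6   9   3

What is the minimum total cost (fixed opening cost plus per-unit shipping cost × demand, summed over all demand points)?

487

Open {Site 1, Site 2}; cheapest assignment that respects the capacities:
  Site 1 (cap 12, load 9): S-α — cost 9×4 = 36
  Site 2 (cap 22, load 20): S-β, S-γ, S-δ — cost 2×9 + 9×14 + 9×8 = 216
  Shipping 252, fixed 235 → total 487.
  Any other capacity-feasible assignment to {Site 1, Site 2} ships for at least 252.
Compare {Site 2, Site 3}: its best feasible assignment gives total 491.
Compare {Site 1, Site 2, Site 3}: its best feasible assignment gives total 528.
Every other set of open sites that can feasibly serve all demand totals ≥ 491 even under its best assignment. Minimum: 487.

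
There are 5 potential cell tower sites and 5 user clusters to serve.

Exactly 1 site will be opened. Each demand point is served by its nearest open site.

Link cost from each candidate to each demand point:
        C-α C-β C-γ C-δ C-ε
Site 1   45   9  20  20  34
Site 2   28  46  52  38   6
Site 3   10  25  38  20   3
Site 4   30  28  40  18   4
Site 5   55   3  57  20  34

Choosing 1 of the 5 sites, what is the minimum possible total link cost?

96

Open {Site 3}.
  C-α→Site 3 10, C-β→Site 3 25, C-γ→Site 3 38, C-δ→Site 3 20, C-ε→Site 3 3  ⇒ total 96.
Compare {Site 4}: total 120.
Compare {Site 1}: total 128.
No size-1 selection does better; minimum is 96.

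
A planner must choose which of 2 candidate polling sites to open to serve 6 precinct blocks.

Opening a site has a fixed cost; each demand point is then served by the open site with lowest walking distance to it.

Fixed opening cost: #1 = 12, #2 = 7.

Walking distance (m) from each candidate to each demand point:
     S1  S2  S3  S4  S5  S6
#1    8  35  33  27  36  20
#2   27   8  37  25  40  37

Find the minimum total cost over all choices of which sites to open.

149

Open {#1, #2}: assign each demand point to its cheapest open site.
  S1→#1 8, S2→#2 8, S3→#1 33, S4→#2 25, S5→#1 36, S6→#1 20
  walking distance 130, fixed 19 → total 149.
Compare {#1}: walking distance 159 + fixed 12 = 171.
Compare {#2}: walking distance 174 + fixed 7 = 181.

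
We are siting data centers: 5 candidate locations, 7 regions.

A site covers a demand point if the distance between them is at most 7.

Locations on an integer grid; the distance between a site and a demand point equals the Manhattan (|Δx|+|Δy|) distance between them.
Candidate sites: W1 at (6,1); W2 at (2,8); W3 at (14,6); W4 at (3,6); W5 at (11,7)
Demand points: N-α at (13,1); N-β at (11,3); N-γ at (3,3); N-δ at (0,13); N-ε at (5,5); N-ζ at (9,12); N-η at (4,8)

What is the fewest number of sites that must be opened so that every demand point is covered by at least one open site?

Coverage sets (demand points within 7 of each site):
  W1: {N-α, N-β, N-γ, N-ε}
  W2: {N-γ, N-δ, N-ε, N-η}
  W3: {N-α, N-β}
  W4: {N-γ, N-ε, N-η}
  W5: {N-β, N-ζ}
No 2 sites suffice: every size-2 union leaves at least one demand point uncovered.
But {W1, W2, W5} covers everything, so the minimum is 3.

3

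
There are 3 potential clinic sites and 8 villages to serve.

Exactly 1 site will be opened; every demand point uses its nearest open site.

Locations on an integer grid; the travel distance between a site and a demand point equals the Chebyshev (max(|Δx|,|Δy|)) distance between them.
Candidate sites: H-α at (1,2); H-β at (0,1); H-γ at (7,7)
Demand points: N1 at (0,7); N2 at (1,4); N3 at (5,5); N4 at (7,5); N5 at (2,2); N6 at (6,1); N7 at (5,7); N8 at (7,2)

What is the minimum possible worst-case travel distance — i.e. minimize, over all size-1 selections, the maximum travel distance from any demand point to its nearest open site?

Open {H-α}.
  Farthest demand point is N4 at travel distance 6 (to H-α); all others are ≤ 6.
With {H-β} the worst case is 7.
With {H-γ} the worst case is 7.
No size-1 selection achieves below 6.

6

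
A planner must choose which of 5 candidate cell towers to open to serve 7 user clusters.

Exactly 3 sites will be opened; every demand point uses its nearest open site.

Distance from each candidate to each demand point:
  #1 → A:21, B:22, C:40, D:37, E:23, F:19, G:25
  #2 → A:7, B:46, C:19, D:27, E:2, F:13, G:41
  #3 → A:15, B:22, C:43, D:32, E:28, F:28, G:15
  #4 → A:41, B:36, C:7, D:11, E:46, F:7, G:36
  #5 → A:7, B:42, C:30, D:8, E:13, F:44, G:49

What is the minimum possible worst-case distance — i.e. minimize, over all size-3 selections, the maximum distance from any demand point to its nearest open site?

Open {#2, #3, #4}.
  Farthest demand point is B at distance 22 (to #3); all others are ≤ 22.
With {#2, #3, #5} the worst case is 22.
With {#3, #4, #5} the worst case is 22.
No size-3 selection achieves below 22.

22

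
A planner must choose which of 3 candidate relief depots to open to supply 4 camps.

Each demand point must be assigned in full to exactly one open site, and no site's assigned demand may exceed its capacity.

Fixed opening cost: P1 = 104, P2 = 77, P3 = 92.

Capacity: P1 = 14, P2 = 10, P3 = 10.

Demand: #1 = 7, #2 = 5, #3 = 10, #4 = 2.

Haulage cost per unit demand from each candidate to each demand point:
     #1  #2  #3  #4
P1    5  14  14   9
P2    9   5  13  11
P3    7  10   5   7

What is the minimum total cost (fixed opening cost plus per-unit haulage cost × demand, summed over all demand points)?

369

Open {P1, P3}; cheapest assignment that respects the capacities:
  P1 (cap 14, load 14): #1, #2, #4 — cost 7×5 + 5×14 + 2×9 = 123
  P3 (cap 10, load 10): #3 — cost 10×5 = 50
  Shipping 173, fixed 196 → total 369.
  Any other capacity-feasible assignment to {P1, P3} ships for at least 173.
Compare {P1, P2, P3}: its best feasible assignment gives total 401.
Compare {P1, P2}: its best feasible assignment gives total 434.
Every other set of open sites that can feasibly serve all demand totals ≥ 401 even under its best assignment. Minimum: 369.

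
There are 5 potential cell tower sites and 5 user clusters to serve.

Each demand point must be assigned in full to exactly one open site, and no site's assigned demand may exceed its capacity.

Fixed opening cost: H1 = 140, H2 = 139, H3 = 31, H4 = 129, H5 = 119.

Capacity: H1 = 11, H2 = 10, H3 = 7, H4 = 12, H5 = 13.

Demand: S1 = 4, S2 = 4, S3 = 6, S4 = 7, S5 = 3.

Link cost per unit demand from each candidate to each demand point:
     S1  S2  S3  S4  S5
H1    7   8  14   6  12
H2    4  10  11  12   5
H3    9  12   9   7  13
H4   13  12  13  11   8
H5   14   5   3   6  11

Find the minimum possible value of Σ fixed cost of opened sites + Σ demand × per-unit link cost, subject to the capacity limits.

400

Open {H1, H5}; cheapest assignment that respects the capacities:
  H1 (cap 11, load 11): S1, S4 — cost 4×7 + 7×6 = 70
  H5 (cap 13, load 13): S2, S3, S5 — cost 4×5 + 6×3 + 3×11 = 71
  Shipping 141, fixed 259 → total 400.
  Any other capacity-feasible assignment to {H1, H5} ships for at least 141.
Compare {H2, H3, H5}: its best feasible assignment gives total 407.
Compare {H1, H3, H5}: its best feasible assignment gives total 431.
Every other set of open sites that can feasibly serve all demand totals ≥ 407 even under its best assignment. Minimum: 400.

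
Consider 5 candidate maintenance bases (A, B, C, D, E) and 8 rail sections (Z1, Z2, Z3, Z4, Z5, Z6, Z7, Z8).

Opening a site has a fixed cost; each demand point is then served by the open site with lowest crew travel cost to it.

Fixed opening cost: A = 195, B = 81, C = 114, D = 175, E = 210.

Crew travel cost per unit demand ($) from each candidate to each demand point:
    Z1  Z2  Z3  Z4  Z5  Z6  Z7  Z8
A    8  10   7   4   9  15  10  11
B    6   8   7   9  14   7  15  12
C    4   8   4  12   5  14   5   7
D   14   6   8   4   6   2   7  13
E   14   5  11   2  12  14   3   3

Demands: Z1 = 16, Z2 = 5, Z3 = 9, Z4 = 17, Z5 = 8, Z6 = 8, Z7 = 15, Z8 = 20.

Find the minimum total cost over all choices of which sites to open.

Open {C, E}: assign each demand point to its cheapest open site.
  Z1→C 16×4=64, Z2→E 5×5=25, Z3→C 9×4=36, Z4→E 17×2=34, Z5→C 8×5=40, Z6→C 8×14=112, Z7→E 15×3=45, Z8→E 20×3=60
  crew travel cost 416, fixed 324 → total 740.
Compare {C, D}: crew travel cost 469 + fixed 289 = 758.
Compare {B, C, E}: crew travel cost 360 + fixed 405 = 765.
Compare {B, E}: crew travel cost 475 + fixed 291 = 766.
All other subsets cost ≥ 758. Minimum total cost: 740.

740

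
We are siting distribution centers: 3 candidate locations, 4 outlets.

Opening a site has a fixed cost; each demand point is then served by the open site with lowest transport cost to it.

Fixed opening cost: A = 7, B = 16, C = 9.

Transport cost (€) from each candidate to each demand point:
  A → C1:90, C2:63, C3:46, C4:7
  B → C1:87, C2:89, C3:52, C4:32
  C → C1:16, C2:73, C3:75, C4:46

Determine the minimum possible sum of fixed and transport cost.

Open {A, C}: assign each demand point to its cheapest open site.
  C1→C 16, C2→A 63, C3→A 46, C4→A 7
  transport cost 132, fixed 16 → total 148.
Compare {A, B, C}: transport cost 132 + fixed 32 = 164.
Compare {B, C}: transport cost 173 + fixed 25 = 198.
Compare {A}: transport cost 206 + fixed 7 = 213.
All other subsets cost ≥ 164. Minimum total cost: 148.

148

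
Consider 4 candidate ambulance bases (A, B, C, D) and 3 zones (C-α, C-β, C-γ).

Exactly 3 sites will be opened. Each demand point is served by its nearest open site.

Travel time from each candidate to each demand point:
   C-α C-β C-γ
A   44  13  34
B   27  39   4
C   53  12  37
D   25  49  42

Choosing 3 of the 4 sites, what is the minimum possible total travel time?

Open {B, C, D}.
  C-α→D 25, C-β→C 12, C-γ→B 4  ⇒ total 41.
Compare {A, B, D}: total 42.
Compare {A, B, C}: total 43.
No size-3 selection does better; minimum is 41.

41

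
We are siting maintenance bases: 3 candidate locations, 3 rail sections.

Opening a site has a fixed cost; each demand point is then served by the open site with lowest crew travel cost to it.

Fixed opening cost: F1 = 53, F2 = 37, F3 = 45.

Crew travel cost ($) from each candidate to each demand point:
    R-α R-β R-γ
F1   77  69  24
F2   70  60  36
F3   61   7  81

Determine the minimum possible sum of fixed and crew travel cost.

186

Open {F2, F3}: assign each demand point to its cheapest open site.
  R-α→F3 61, R-β→F3 7, R-γ→F2 36
  crew travel cost 104, fixed 82 → total 186.
Compare {F1, F3}: crew travel cost 92 + fixed 98 = 190.
Compare {F3}: crew travel cost 149 + fixed 45 = 194.
Compare {F2}: crew travel cost 166 + fixed 37 = 203.
All other subsets cost ≥ 190. Minimum total cost: 186.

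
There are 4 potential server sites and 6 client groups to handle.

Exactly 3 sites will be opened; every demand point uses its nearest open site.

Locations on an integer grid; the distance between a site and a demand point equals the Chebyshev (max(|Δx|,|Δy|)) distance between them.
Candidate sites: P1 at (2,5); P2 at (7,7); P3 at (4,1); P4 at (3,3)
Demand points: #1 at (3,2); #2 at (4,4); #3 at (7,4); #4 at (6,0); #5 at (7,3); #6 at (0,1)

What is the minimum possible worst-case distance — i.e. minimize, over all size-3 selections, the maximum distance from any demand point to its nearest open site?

Open {P1, P3, P4}.
  Farthest demand point is #3 at distance 3 (to P3); all others are ≤ 3.
With {P2, P3, P4} the worst case is 3.
With {P1, P2, P3} the worst case is 4.
No size-3 selection achieves below 3.

3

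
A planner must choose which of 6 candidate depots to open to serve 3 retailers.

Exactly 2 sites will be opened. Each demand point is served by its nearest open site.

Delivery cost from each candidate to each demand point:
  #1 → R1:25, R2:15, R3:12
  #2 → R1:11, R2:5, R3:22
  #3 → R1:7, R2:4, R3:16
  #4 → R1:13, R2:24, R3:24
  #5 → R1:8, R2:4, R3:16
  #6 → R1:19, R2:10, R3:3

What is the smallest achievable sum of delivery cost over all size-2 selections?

Open {#3, #6}.
  R1→#3 7, R2→#3 4, R3→#6 3  ⇒ total 14.
Compare {#5, #6}: total 15.
Compare {#2, #6}: total 19.
No size-2 selection does better; minimum is 14.

14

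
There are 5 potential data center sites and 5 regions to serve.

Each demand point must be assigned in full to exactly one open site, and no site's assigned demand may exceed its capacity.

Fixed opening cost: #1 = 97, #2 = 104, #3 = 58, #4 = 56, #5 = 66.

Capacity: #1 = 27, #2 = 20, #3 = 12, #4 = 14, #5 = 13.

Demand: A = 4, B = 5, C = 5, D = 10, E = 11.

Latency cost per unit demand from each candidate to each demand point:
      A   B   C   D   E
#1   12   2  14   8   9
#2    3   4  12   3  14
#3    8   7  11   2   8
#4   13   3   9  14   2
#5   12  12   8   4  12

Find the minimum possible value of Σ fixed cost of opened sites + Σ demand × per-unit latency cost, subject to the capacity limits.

Open {#2, #4, #5}; cheapest assignment that respects the capacities:
  #2 (cap 20, load 19): A, B, D — cost 4×3 + 5×4 + 10×3 = 62
  #4 (cap 14, load 11): E — cost 11×2 = 22
  #5 (cap 13, load 5): C — cost 5×8 = 40
  Shipping 124, fixed 226 → total 350.
  Any other capacity-feasible assignment to {#2, #4, #5} ships for at least 124.
Compare {#2, #3, #4}: its best feasible assignment gives total 352.
Compare {#1, #3, #4}: its best feasible assignment gives total 381.
Every other set of open sites that can feasibly serve all demand totals ≥ 352 even under its best assignment. Minimum: 350.

350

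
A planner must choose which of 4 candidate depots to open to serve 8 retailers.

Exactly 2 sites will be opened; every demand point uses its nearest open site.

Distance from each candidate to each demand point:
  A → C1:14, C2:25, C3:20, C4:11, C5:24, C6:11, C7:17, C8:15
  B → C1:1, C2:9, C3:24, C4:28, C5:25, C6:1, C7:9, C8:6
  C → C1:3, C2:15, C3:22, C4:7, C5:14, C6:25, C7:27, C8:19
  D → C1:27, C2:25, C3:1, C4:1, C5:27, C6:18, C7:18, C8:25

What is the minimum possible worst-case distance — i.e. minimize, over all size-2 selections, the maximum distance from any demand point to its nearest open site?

Open {C, D}.
  Farthest demand point is C8 at distance 19 (to C); all others are ≤ 19.
With {A, C} the worst case is 20.
With {B, C} the worst case is 22.
No size-2 selection achieves below 19.

19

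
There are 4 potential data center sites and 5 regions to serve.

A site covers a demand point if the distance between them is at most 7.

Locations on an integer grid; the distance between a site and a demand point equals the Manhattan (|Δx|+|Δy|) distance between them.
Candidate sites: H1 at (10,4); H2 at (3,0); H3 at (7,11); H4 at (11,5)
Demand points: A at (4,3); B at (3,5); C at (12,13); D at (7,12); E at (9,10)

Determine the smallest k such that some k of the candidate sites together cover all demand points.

2

Coverage sets (demand points within 7 of each site):
  H1: {A, E}
  H2: {A, B}
  H3: {C, D, E}
  H4: {E}
No single site covers all 5 demand points.
But {H2, H3} covers everything, so the minimum is 2.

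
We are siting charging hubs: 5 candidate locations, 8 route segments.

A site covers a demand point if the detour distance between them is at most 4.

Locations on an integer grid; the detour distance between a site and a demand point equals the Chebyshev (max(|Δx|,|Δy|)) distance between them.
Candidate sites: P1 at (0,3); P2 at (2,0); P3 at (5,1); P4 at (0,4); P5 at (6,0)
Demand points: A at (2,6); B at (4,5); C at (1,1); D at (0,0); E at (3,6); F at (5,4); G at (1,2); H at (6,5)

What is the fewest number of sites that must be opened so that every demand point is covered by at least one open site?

2

Coverage sets (demand points within 4 of each site):
  P1: {A, B, C, D, E, G}
  P2: {C, D, F, G}
  P3: {B, C, F, G, H}
  P4: {A, B, C, D, E, G}
  P5: {F}
No single site covers all 8 demand points.
But {P1, P3} covers everything, so the minimum is 2.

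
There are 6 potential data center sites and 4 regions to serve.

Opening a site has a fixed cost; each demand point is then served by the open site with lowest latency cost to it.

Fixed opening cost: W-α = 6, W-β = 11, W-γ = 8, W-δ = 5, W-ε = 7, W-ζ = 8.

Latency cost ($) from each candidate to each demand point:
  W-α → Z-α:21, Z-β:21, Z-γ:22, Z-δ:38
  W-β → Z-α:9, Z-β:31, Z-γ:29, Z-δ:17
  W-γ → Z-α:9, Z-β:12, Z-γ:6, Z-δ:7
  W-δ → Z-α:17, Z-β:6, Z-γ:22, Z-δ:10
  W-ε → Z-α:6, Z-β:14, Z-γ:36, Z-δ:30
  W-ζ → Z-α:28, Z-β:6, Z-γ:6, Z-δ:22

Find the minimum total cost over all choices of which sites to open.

Open {W-γ, W-δ}: assign each demand point to its cheapest open site.
  Z-α→W-γ 9, Z-β→W-δ 6, Z-γ→W-γ 6, Z-δ→W-γ 7
  latency cost 28, fixed 13 → total 41.
Compare {W-γ}: latency cost 34 + fixed 8 = 42.
Compare {W-γ, W-ζ}: latency cost 28 + fixed 16 = 44.
Compare {W-γ, W-δ, W-ε}: latency cost 25 + fixed 20 = 45.
All other subsets cost ≥ 42. Minimum total cost: 41.

41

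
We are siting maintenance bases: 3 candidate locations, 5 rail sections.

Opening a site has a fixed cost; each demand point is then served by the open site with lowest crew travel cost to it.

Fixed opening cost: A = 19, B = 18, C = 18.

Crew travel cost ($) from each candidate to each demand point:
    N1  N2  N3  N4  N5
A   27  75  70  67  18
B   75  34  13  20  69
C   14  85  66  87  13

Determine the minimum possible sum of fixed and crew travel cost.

Open {B, C}: assign each demand point to its cheapest open site.
  N1→C 14, N2→B 34, N3→B 13, N4→B 20, N5→C 13
  crew travel cost 94, fixed 36 → total 130.
Compare {A, B}: crew travel cost 112 + fixed 37 = 149.
Compare {A, B, C}: crew travel cost 94 + fixed 55 = 149.
Compare {B}: crew travel cost 211 + fixed 18 = 229.
All other subsets cost ≥ 149. Minimum total cost: 130.

130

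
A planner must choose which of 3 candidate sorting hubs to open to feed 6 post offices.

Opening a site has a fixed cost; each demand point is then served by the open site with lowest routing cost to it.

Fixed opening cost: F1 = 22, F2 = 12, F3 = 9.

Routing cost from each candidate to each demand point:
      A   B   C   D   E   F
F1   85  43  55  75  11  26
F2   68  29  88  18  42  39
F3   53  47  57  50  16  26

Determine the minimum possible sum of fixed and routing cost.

Open {F2, F3}: assign each demand point to its cheapest open site.
  A→F3 53, B→F2 29, C→F3 57, D→F2 18, E→F3 16, F→F3 26
  routing cost 199, fixed 21 → total 220.
Compare {F1, F2, F3}: routing cost 192 + fixed 43 = 235.
Compare {F1, F2}: routing cost 207 + fixed 34 = 241.
Compare {F3}: routing cost 249 + fixed 9 = 258.
All other subsets cost ≥ 235. Minimum total cost: 220.

220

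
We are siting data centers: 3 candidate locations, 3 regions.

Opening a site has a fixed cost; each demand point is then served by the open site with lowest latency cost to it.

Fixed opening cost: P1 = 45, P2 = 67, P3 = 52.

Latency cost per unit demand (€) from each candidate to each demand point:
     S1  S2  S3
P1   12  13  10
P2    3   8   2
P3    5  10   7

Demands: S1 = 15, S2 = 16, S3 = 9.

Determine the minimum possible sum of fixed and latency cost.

258

Open {P2}: assign each demand point to its cheapest open site.
  S1→P2 15×3=45, S2→P2 16×8=128, S3→P2 9×2=18
  latency cost 191, fixed 67 → total 258.
Compare {P1, P2}: latency cost 191 + fixed 112 = 303.
Compare {P2, P3}: latency cost 191 + fixed 119 = 310.
Compare {P3}: latency cost 298 + fixed 52 = 350.
All other subsets cost ≥ 303. Minimum total cost: 258.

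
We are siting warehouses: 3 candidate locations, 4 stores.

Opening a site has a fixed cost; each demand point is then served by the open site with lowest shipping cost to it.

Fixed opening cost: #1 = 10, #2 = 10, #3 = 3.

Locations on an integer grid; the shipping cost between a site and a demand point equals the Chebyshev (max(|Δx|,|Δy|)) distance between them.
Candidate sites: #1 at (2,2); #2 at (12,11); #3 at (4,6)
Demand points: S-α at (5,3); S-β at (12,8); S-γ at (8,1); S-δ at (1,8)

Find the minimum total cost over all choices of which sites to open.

Open {#3}: assign each demand point to its cheapest open site.
  S-α→#3 3, S-β→#3 8, S-γ→#3 5, S-δ→#3 3
  shipping cost 19, fixed 3 → total 22.
Compare {#2, #3}: shipping cost 14 + fixed 13 = 27.
Compare {#1, #3}: shipping cost 19 + fixed 13 = 32.
Compare {#1}: shipping cost 25 + fixed 10 = 35.
All other subsets cost ≥ 27. Minimum total cost: 22.

22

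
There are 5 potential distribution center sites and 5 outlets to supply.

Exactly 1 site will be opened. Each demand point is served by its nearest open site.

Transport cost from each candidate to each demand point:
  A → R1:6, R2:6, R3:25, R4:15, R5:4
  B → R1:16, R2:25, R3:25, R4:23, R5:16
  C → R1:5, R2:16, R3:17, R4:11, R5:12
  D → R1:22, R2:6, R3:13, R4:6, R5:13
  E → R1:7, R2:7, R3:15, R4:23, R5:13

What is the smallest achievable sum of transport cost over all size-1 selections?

Open {A}.
  R1→A 6, R2→A 6, R3→A 25, R4→A 15, R5→A 4  ⇒ total 56.
Compare {D}: total 60.
Compare {C}: total 61.
No size-1 selection does better; minimum is 56.

56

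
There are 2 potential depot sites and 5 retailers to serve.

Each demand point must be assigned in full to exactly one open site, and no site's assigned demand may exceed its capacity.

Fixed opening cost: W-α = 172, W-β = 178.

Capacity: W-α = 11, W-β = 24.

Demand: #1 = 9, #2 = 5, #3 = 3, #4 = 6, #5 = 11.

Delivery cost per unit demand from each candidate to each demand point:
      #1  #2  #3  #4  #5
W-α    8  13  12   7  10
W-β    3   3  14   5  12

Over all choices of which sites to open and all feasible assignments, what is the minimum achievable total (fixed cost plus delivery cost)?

Open {W-α, W-β}; cheapest assignment that respects the capacities:
  W-α (cap 11, load 11): #5 — cost 11×10 = 110
  W-β (cap 24, load 23): #1, #2, #3, #4 — cost 9×3 + 5×3 + 3×14 + 6×5 = 114
  Shipping 224, fixed 350 → total 574.
  Any other capacity-feasible assignment to {W-α, W-β} ships for at least 224.
Total demand is 34 and no other set of sites has combined capacity ≥ 34, so {W-α, W-β} is the only feasible choice of open sites. Minimum: 574.

574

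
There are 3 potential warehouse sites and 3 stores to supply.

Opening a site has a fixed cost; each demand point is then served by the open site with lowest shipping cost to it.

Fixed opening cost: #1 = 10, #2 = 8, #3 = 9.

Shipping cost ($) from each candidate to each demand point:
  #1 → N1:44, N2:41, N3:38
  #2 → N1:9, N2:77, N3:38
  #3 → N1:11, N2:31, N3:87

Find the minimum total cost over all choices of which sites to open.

Open {#2, #3}: assign each demand point to its cheapest open site.
  N1→#2 9, N2→#3 31, N3→#2 38
  shipping cost 78, fixed 17 → total 95.
Compare {#1, #3}: shipping cost 80 + fixed 19 = 99.
Compare {#1, #2, #3}: shipping cost 78 + fixed 27 = 105.
Compare {#1, #2}: shipping cost 88 + fixed 18 = 106.
All other subsets cost ≥ 99. Minimum total cost: 95.

95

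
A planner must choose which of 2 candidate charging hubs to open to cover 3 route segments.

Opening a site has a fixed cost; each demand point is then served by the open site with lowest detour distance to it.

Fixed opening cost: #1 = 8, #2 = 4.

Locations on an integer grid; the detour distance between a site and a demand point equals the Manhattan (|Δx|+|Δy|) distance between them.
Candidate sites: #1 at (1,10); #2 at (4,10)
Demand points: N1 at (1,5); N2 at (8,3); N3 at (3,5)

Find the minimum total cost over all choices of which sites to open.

Open {#2}: assign each demand point to its cheapest open site.
  N1→#2 8, N2→#2 11, N3→#2 6
  detour distance 25, fixed 4 → total 29.
Compare {#1}: detour distance 26 + fixed 8 = 34.
Compare {#1, #2}: detour distance 22 + fixed 12 = 34.

29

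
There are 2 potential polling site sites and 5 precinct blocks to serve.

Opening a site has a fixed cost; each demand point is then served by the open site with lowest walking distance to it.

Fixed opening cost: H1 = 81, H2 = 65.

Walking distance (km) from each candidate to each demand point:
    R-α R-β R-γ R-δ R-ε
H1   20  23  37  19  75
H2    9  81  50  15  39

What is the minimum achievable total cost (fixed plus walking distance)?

Open {H1}: assign each demand point to its cheapest open site.
  R-α→H1 20, R-β→H1 23, R-γ→H1 37, R-δ→H1 19, R-ε→H1 75
  walking distance 174, fixed 81 → total 255.
Compare {H2}: walking distance 194 + fixed 65 = 259.
Compare {H1, H2}: walking distance 123 + fixed 146 = 269.

255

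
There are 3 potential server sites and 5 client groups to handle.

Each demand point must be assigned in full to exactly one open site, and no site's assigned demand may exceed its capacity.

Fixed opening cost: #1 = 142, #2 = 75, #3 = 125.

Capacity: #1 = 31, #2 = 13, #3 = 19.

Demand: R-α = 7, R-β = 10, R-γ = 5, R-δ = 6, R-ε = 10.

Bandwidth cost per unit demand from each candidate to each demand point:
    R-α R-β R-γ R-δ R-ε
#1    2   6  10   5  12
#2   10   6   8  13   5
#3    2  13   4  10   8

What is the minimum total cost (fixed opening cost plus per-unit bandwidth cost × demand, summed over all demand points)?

Open {#1, #2}; cheapest assignment that respects the capacities:
  #1 (cap 31, load 28): R-α, R-β, R-γ, R-δ — cost 7×2 + 10×6 + 5×10 + 6×5 = 154
  #2 (cap 13, load 10): R-ε — cost 10×5 = 50
  Shipping 204, fixed 217 → total 421.
  Any other capacity-feasible assignment to {#1, #2} ships for at least 204.
Compare {#1, #3}: its best feasible assignment gives total 471.
Compare {#1, #2, #3}: its best feasible assignment gives total 516.
Every other set of open sites that can feasibly serve all demand totals ≥ 471 even under its best assignment. Minimum: 421.

421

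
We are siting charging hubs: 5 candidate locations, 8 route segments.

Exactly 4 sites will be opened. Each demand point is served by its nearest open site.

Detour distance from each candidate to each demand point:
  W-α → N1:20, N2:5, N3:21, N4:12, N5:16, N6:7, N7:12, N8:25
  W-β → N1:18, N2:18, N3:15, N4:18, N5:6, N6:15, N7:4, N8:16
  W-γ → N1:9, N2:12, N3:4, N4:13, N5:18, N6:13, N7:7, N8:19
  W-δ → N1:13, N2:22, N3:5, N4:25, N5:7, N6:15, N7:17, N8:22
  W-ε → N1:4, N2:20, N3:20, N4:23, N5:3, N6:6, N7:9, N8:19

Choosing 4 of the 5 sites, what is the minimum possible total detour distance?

Open {W-α, W-β, W-γ, W-ε}.
  N1→W-ε 4, N2→W-α 5, N3→W-γ 4, N4→W-α 12, N5→W-ε 3, N6→W-ε 6, N7→W-β 4, N8→W-β 16  ⇒ total 54.
Compare {W-α, W-β, W-δ, W-ε}: total 55.
Compare {W-α, W-γ, W-δ, W-ε}: total 60.
No size-4 selection does better; minimum is 54.

54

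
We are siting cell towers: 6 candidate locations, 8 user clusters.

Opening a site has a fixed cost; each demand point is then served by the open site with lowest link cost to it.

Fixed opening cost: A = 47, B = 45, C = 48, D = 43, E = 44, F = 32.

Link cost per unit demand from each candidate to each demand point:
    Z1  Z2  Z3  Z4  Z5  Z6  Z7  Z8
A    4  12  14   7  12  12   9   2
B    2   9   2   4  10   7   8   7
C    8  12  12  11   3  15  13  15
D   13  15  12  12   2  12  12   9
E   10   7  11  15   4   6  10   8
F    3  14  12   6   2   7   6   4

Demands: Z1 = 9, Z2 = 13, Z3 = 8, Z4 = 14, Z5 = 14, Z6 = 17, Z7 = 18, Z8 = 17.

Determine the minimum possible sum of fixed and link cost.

607

Open {B, F}: assign each demand point to its cheapest open site.
  Z1→B 9×2=18, Z2→B 13×9=117, Z3→B 8×2=16, Z4→B 14×4=56, Z5→F 14×2=28, Z6→B 17×7=119, Z7→F 18×6=108, Z8→F 17×4=68
  link cost 530, fixed 77 → total 607.
Compare {B, E, F}: link cost 487 + fixed 121 = 608.
Compare {A, B, F}: link cost 496 + fixed 124 = 620.
Compare {A, B, E, F}: link cost 453 + fixed 168 = 621.
All other subsets cost ≥ 608. Minimum total cost: 607.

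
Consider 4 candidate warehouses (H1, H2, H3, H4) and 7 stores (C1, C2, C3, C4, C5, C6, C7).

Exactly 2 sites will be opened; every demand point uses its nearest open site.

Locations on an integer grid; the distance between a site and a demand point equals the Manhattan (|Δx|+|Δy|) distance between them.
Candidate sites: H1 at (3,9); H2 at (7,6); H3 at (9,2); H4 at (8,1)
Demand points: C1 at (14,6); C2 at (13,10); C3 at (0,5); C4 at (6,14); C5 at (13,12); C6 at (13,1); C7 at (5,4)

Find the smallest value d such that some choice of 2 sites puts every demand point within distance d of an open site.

12

Open {H1, H2}.
  Farthest demand point is C5 at distance 12 (to H2); all others are ≤ 12.
With {H2, H3} the worst case is 12.
With {H2, H4} the worst case is 12.
No size-2 selection achieves below 12.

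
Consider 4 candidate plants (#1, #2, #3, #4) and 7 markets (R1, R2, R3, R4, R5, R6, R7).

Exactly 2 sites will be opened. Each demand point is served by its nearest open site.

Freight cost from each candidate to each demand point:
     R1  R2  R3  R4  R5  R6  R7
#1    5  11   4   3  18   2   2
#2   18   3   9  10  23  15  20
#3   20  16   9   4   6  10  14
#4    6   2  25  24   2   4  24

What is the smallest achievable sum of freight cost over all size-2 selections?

Open {#1, #4}.
  R1→#1 5, R2→#4 2, R3→#1 4, R4→#1 3, R5→#4 2, R6→#1 2, R7→#1 2  ⇒ total 20.
Compare {#1, #3}: total 33.
Compare {#1, #2}: total 37.
No size-2 selection does better; minimum is 20.

20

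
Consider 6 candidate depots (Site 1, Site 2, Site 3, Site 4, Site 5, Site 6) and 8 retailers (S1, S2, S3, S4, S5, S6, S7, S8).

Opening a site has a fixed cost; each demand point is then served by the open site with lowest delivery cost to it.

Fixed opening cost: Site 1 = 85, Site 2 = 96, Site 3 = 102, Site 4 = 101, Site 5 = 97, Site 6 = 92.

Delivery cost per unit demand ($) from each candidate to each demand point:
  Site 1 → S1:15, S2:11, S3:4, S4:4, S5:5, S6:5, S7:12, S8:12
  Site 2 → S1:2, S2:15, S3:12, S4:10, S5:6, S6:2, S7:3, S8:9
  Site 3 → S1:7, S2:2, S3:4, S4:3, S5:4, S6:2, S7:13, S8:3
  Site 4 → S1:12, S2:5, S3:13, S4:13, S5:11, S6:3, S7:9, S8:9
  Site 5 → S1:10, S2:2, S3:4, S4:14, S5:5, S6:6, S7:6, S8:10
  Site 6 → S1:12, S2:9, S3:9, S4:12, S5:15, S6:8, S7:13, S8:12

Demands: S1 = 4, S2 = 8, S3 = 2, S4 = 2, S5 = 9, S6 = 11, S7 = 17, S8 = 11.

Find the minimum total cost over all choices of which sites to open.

378

Open {Site 2, Site 3}: assign each demand point to its cheapest open site.
  S1→Site 2 4×2=8, S2→Site 3 8×2=16, S3→Site 3 2×4=8, S4→Site 3 2×3=6, S5→Site 3 9×4=36, S6→Site 2 11×2=22, S7→Site 2 17×3=51, S8→Site 3 11×3=33
  delivery cost 180, fixed 198 → total 378.
Compare {Site 3, Site 5}: delivery cost 251 + fixed 199 = 450.
Compare {Site 2, Site 5}: delivery cost 269 + fixed 193 = 462.
Compare {Site 1, Site 2, Site 3}: delivery cost 180 + fixed 283 = 463.
All other subsets cost ≥ 450. Minimum total cost: 378.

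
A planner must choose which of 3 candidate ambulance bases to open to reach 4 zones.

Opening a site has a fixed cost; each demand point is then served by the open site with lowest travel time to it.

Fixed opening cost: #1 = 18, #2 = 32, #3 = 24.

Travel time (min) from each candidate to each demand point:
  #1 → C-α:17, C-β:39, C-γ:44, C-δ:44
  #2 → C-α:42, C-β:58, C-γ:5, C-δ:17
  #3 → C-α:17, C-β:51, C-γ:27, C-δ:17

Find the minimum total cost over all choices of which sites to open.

Open {#1, #2}: assign each demand point to its cheapest open site.
  C-α→#1 17, C-β→#1 39, C-γ→#2 5, C-δ→#2 17
  travel time 78, fixed 50 → total 128.
Compare {#3}: travel time 112 + fixed 24 = 136.
Compare {#1, #3}: travel time 100 + fixed 42 = 142.
Compare {#2, #3}: travel time 90 + fixed 56 = 146.
All other subsets cost ≥ 136. Minimum total cost: 128.

128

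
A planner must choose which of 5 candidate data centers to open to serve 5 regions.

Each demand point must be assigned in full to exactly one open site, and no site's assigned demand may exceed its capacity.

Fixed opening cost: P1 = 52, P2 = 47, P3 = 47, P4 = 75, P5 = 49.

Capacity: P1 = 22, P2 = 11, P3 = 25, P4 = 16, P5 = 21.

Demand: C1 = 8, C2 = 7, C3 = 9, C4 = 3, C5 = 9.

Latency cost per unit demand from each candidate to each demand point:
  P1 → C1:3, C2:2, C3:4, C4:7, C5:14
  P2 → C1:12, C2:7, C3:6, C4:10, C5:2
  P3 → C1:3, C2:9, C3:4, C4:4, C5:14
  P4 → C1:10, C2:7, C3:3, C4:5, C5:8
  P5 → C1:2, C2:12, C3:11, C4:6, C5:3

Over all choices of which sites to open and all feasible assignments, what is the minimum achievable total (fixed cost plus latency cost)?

Open {P1, P5}; cheapest assignment that respects the capacities:
  P1 (cap 22, load 16): C2, C3 — cost 7×2 + 9×4 = 50
  P5 (cap 21, load 20): C1, C4, C5 — cost 8×2 + 3×6 + 9×3 = 61
  Shipping 111, fixed 101 → total 212.
  Any other capacity-feasible assignment to {P1, P5} ships for at least 111.
Compare {P3, P5}: its best feasible assignment gives total 250.
Compare {P1, P2, P3}: its best feasible assignment gives total 250.
Every other set of open sites that can feasibly serve all demand totals ≥ 250 even under its best assignment. Minimum: 212.

212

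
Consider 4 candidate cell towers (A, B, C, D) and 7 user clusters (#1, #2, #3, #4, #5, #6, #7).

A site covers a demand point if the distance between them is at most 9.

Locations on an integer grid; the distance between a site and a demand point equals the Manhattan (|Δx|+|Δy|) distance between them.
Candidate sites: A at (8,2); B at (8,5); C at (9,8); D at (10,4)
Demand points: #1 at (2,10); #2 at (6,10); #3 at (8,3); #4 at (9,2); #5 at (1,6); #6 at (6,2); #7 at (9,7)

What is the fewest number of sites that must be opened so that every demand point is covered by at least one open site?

Coverage sets (demand points within 9 of each site):
  A: {#3, #4, #6, #7}
  B: {#2, #3, #4, #5, #6, #7}
  C: {#1, #2, #3, #4, #6, #7}
  D: {#3, #4, #6, #7}
No single site covers all 7 demand points.
But {B, C} covers everything, so the minimum is 2.

2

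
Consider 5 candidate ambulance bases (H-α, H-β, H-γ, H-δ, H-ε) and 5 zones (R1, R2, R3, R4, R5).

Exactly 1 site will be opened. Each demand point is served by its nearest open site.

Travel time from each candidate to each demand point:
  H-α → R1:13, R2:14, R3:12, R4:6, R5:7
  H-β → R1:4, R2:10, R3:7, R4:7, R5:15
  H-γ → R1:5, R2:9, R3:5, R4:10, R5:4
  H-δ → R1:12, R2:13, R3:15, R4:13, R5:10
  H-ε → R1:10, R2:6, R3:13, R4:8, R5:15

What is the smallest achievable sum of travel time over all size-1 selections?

Open {H-γ}.
  R1→H-γ 5, R2→H-γ 9, R3→H-γ 5, R4→H-γ 10, R5→H-γ 4  ⇒ total 33.
Compare {H-β}: total 43.
Compare {H-α}: total 52.
No size-1 selection does better; minimum is 33.

33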